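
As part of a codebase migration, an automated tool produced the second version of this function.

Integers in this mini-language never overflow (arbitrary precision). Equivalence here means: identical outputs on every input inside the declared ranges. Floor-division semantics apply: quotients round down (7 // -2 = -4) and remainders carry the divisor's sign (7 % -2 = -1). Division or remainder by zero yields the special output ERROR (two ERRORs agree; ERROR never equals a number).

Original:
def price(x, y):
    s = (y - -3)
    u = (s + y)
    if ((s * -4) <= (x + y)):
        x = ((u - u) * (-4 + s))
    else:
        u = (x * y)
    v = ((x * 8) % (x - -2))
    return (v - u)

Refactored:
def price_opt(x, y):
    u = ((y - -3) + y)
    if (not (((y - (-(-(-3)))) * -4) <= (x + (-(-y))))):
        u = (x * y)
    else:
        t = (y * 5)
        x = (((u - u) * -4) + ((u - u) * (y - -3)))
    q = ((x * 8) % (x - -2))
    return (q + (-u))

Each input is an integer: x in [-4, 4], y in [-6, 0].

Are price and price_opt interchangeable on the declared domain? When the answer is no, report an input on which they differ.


Reading the diff, among the changes: constant usage differs; and local variable names differ; and arithmetic usage differs; and boolean connective usage differs.
Tracing x=2, y=0: price: s becomes 3; next u becomes 3; next ((s * -4) <= (x + y)) evaluates to true; next x becomes 0; next v becomes 0; next final value -3 | price_opt: u becomes 3; next (not (((y - (-(-(-3)))) * -4) <= (x + (-(-y))))) evaluates to false; next t becomes 0; next x becomes 0; next q becomes 0; next final value -3 — matching result -3.
Every one of the 63 inputs gives matching results.
verdict: equivalent


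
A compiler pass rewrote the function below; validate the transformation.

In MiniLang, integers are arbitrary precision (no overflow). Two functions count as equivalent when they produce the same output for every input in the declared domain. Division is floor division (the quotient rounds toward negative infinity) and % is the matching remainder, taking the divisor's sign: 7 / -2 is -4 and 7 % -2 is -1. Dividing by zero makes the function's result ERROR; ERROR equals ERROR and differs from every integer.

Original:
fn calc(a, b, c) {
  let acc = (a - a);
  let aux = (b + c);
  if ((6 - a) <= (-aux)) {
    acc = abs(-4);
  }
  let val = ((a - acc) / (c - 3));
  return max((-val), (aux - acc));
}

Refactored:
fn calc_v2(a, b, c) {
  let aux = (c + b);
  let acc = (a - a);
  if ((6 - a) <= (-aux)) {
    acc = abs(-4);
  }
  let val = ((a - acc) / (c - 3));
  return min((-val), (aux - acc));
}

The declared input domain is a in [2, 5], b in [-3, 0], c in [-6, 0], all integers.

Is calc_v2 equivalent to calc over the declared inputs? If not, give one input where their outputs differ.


Take a=2, b=-3, c=-6.
calc: acc=0, then aux=-9, then ((6 - a) <= (-aux)) is true, then acc=4, then val=0, then returns 0
calc_v2: aux=-9, then acc=0, then ((6 - a) <= (-aux)) is true, then acc=4, then val=0, then returns -13
0 vs -13 — the two versions disagree here.
verdict: not equivalent; witness: a=2, b=-3, c=-6


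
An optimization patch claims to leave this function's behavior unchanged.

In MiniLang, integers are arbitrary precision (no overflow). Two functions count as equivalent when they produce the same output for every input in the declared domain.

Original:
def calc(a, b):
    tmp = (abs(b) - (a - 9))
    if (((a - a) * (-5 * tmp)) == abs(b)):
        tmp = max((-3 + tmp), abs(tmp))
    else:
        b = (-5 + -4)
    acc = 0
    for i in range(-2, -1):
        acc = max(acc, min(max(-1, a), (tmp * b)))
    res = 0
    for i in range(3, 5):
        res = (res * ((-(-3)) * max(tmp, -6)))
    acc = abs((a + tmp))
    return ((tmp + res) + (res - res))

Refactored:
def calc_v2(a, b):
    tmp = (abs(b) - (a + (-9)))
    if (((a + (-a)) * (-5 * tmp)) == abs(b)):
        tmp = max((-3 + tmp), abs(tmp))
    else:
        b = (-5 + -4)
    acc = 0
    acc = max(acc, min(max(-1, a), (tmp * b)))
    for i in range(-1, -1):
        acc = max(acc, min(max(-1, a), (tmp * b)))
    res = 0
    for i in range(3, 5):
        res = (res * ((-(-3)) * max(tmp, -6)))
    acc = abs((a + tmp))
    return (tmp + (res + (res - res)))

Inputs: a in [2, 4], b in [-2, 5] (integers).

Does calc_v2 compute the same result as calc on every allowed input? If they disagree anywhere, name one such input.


This is a faithful refactor — loop structure differs, plus arithmetic usage differs, plus statement counts differ, plus constant usage differs, plus min/max/abs usage differs, but the computed results match everywhere.
Tracing a=4, b=3: calc: tmp becomes 8; next (((a - a) * (-5 * tmp)) == abs(b)) evaluates to false; next b becomes -9; next acc becomes 0; next at i=-2:; next acc becomes 0; next res becomes 0; next at i=3:; next res becomes 0; next at i=4:; next res becomes 0; next acc becomes 12; next final value 8 | calc_v2: tmp becomes 8; next (((a + (-a)) * (-5 * tmp)) == abs(b)) evaluates to false; next b becomes -9; next acc becomes 0; next acc becomes 0; next i never enters its loop body; next res becomes 0; next at i=3:; next res becomes 0; next at i=4:; next res becomes 0; next acc becomes 12; next final value 8 — matching result 8.
Every one of the 24 inputs gives matching results.
verdict: equivalent


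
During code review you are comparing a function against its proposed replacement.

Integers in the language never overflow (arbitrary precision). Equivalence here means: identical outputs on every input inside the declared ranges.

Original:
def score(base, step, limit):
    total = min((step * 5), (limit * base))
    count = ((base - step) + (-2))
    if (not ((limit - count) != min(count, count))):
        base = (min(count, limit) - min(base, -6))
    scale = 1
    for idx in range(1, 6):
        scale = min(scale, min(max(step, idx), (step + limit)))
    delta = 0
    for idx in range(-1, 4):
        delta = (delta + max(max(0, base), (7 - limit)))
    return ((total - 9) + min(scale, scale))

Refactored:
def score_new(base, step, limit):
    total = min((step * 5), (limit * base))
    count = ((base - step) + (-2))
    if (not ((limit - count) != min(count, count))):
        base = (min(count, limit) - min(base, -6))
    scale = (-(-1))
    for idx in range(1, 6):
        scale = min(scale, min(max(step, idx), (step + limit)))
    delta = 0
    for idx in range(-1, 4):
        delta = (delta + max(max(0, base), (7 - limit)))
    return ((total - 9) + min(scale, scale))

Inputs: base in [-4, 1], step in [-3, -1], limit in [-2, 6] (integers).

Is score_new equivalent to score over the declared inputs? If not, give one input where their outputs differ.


Although same computation, different form, 162/162 inputs agree.
verdict: equivalent


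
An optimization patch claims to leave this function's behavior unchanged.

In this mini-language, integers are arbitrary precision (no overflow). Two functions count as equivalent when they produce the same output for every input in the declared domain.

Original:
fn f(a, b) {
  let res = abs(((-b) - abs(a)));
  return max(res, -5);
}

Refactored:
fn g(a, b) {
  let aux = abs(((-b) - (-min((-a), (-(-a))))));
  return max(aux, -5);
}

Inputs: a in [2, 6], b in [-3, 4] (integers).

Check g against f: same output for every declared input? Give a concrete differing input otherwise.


Equivalent — the differences include local variable names differ; also min/max/abs usage differs, yet no declared input distinguishes the two.
Tracing a=3, b=-3: f: res becomes 0; next final value 0 | g: aux becomes 0; next final value 0 — matching result 0.
An exhaustive pass over the 40 declared inputs shows identical outputs.
verdict: equivalent


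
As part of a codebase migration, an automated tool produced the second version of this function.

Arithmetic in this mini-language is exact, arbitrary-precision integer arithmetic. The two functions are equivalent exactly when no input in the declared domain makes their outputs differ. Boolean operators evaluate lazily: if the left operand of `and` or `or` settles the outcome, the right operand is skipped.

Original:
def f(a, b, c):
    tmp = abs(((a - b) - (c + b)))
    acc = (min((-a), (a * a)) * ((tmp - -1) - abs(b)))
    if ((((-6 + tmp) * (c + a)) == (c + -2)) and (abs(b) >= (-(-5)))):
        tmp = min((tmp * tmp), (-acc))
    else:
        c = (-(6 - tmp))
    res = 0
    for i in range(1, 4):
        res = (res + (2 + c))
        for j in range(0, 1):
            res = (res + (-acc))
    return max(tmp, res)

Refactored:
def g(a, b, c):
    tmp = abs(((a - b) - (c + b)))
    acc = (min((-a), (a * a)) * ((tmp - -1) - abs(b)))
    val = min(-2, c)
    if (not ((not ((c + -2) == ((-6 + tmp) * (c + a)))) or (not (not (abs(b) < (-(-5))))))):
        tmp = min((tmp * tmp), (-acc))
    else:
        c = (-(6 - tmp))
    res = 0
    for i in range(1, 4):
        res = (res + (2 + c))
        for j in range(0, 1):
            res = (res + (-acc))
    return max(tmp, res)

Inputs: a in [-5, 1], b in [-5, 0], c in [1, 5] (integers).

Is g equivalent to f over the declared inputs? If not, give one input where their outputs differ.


Side by side, the visible changes include: comparison usage differs, and local variable names differ, and boolean connective usage differs, and constant usage differs, and statement counts differ, and min/max/abs usage differs.
Tracing a=1, b=0, c=5: f: tmp = 4; acc = -5; ((((-6 + tmp) * (c + a)) == (c + -2)) and (abs(b) >= (-(-5)))) -> false; c = -2; res = 0; [i=1]; res = 0; [j=0]; res = 5; [i=2]; res = 5; [j=0]; res = 10; [i=3]; res = 10; [j=0]; res = 15; return 15 | g: tmp = 4; acc = -5; val = -2; (not ((not ((c + -2) == ((-6 + tmp) * (c + a)))) or (not (not (abs(b) < (-(-5))))))) -> false; c = -2; res = 0; [i=1]; res = 0; [j=0]; res = 5; [i=2]; res = 5; [j=0]; res = 10; [i=3]; res = 10; [j=0]; res = 15; return 15 — matching result 15.
Sweeping the whole domain (210 inputs) finds no disagreement.
verdict: equivalent


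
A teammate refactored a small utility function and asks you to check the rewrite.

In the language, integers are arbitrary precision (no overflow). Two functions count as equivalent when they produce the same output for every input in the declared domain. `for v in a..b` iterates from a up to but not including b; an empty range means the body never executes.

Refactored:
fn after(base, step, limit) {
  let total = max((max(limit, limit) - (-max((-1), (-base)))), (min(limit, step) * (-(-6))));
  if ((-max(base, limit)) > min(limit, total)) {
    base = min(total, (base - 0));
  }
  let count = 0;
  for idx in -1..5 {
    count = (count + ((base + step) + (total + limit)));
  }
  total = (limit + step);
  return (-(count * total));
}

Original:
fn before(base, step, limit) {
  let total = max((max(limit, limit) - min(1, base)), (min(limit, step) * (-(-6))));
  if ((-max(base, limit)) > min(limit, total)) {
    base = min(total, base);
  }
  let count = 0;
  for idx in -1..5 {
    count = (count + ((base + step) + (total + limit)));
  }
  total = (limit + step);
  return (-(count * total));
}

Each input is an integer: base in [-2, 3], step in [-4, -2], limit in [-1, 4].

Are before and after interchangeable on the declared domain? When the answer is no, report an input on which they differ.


This is a faithful refactor — min/max/abs usage differs; constant usage differs; arithmetic usage differs, but the computed results match everywhere.
Spot check at base=-1, step=-3, limit=0 — before: total=1, then ((-max(base, limit)) > min(limit, total)) is false, then count=0, then (idx=-1), then count=-3, then (idx=0), then count=-6, then (idx=1), then count=-9, then (idx=2), then count=-12, then (idx=3), then count=-15, then (idx=4), then count=-18, then total=-3, then returns -54. after: total=1, then ((-max(base, limit)) > min(limit, total)) is false, then count=0, then (idx=-1), then count=-3, then (idx=0), then count=-6, then (idx=1), then count=-9, then (idx=2), then count=-12, then (idx=3), then count=-15, then (idx=4), then count=-18, then total=-3, then returns -54. Both give -54.
Sweeping the whole domain (108 inputs) finds no disagreement.
verdict: equivalent


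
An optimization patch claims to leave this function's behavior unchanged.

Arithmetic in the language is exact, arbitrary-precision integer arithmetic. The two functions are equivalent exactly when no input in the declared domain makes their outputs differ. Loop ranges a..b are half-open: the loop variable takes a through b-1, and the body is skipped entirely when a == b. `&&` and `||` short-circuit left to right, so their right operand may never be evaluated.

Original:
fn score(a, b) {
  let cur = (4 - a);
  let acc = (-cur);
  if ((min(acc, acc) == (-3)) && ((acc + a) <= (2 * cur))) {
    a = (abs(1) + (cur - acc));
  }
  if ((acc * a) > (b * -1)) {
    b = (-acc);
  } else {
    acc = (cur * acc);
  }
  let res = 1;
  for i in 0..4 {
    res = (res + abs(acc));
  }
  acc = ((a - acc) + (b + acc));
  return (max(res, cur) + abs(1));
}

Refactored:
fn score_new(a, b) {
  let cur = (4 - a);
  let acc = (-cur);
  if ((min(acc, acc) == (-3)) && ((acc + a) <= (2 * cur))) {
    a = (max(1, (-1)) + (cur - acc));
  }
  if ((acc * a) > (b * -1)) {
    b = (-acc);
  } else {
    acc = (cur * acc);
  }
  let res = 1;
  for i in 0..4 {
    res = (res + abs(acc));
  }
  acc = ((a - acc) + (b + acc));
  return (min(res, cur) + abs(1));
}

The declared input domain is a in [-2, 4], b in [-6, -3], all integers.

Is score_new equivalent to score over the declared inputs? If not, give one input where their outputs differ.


Consider the input a=-2, b=-6.
score: cur := 6 | acc := -6 | ((min(acc, acc) == (-3)) && ((acc + a) <= (2 * cur))): false | ((acc * a) > (b * -1)): true | b := 6 | res := 1 | iter i=0: | res := 7 | iter i=1: | res := 13 | iter i=2: | res := 19 | iter i=3: | res := 25 | acc := 4 | result 26
score_new: cur := 6 | acc := -6 | ((min(acc, acc) == (-3)) && ((acc + a) <= (2 * cur))): false | ((acc * a) > (b * -1)): true | b := 6 | res := 1 | iter i=0: | res := 7 | iter i=1: | res := 13 | iter i=2: | res := 19 | iter i=3: | res := 25 | acc := 4 | result 7
26 != 7, so the rewrite changes behavior.
verdict: not equivalent; witness: a=-2, b=-6


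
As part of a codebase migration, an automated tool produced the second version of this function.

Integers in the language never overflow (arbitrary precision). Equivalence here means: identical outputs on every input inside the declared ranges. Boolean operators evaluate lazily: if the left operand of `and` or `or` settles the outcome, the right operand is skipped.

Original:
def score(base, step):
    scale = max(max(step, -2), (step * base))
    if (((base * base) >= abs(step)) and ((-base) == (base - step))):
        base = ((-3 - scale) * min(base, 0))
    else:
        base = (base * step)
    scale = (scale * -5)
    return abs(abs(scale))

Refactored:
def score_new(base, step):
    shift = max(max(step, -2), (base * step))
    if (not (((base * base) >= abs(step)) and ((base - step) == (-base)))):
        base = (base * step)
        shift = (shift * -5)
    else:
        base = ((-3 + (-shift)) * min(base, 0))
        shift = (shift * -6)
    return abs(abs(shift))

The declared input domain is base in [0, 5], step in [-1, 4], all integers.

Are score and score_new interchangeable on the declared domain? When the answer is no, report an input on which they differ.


On input base=2, step=4, score returns 40 while score_new returns 48.
verdict: not equivalent; witness: base=2, step=4


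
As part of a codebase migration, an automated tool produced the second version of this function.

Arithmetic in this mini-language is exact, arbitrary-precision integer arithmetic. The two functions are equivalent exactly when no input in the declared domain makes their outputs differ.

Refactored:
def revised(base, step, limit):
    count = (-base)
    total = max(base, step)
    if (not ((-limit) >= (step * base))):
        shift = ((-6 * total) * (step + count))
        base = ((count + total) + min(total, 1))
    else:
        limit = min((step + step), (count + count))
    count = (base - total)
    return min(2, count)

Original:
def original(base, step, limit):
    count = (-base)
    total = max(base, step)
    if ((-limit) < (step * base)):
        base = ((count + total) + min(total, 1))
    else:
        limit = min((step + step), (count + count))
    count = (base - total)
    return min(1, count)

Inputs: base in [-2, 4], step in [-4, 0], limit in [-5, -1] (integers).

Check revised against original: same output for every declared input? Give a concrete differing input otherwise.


Equivalent. The edit looks behavioral (`1` became `2`), but over these ranges it never changes the outcome.
Every one of the 175 inputs gives matching results.
As a probe, take base=-1, step=-4, limit=-1: original runs count becomes 1; next total becomes -1; next ((-limit) < (step * base)) evaluates to true; next base becomes -1; next count becomes 0; next final value 0; revised runs count becomes 1; next total becomes -1; next (not ((-limit) >= (step * base))) evaluates to true; next shift becomes -18; next base becomes -1; next count becomes 0; next final value 0; both end at 0.
verdict: equivalent


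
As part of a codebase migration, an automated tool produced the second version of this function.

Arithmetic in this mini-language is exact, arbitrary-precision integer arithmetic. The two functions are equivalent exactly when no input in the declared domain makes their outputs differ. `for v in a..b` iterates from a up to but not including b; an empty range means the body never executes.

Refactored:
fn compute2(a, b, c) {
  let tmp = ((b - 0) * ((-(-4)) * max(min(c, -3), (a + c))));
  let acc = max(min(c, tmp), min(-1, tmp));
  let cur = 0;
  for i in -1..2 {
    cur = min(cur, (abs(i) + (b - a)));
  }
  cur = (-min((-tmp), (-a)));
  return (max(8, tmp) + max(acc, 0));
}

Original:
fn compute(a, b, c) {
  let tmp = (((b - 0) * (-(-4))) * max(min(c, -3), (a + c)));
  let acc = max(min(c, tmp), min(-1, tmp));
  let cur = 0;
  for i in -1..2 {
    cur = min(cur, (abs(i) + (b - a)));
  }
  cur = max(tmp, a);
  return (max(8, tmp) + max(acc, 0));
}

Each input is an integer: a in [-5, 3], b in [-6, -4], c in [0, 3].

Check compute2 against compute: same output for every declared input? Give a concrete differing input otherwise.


This is a faithful refactor — min/max/abs usage differs, but the computed results match everywhere.
As a probe, take a=-5, b=-5, c=2: compute runs tmp := 60 | acc := 2 | cur := 0 | iter i=-1: | cur := 0 | iter i=0: | cur := 0 | iter i=1: | cur := 0 | cur := 60 | result 62; compute2 runs tmp := 60 | acc := 2 | cur := 0 | iter i=-1: | cur := 0 | iter i=0: | cur := 0 | iter i=1: | cur := 0 | cur := 60 | result 62; both end at 62.
An exhaustive pass over the 108 declared inputs shows identical outputs.
verdict: equivalent


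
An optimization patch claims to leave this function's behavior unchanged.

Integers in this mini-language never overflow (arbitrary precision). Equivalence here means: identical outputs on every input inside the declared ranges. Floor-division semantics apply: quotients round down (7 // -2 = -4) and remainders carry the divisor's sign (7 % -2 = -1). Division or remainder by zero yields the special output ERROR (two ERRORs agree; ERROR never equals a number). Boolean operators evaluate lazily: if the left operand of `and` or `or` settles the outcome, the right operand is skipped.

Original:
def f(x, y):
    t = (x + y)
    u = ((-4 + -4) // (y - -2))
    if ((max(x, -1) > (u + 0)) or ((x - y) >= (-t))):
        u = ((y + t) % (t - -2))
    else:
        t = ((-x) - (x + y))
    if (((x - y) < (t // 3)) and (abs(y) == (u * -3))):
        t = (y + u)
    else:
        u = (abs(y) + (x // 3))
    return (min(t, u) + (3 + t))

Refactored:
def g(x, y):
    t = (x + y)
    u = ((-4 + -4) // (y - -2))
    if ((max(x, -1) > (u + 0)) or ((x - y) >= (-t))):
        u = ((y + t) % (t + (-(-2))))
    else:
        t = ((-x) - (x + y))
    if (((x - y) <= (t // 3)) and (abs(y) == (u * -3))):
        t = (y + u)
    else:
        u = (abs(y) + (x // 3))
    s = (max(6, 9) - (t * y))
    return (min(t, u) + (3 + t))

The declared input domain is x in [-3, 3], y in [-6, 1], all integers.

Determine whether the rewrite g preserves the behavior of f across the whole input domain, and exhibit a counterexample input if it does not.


These are not equivalent — on x=-1, y=0 the outputs split (1 vs 3).
f: t becomes -1; next u becomes -4; next ((max(x, -1) > (u + 0)) or ((x - y) >= (-t))) evaluates to true; next u becomes 0; next (((x - y) < (t // 3)) and (abs(y) == (u * -3))) evaluates to false; next u becomes -1; next final value 1
g: t becomes -1; next u becomes -4; next ((max(x, -1) > (u + 0)) or ((x - y) >= (-t))) evaluates to true; next u becomes 0; next (((x - y) <= (t // 3)) and (abs(y) == (u * -3))) evaluates to true; next t becomes 0; next s becomes 9; next final value 3
verdict: not equivalent; witness: x=-1, y=0


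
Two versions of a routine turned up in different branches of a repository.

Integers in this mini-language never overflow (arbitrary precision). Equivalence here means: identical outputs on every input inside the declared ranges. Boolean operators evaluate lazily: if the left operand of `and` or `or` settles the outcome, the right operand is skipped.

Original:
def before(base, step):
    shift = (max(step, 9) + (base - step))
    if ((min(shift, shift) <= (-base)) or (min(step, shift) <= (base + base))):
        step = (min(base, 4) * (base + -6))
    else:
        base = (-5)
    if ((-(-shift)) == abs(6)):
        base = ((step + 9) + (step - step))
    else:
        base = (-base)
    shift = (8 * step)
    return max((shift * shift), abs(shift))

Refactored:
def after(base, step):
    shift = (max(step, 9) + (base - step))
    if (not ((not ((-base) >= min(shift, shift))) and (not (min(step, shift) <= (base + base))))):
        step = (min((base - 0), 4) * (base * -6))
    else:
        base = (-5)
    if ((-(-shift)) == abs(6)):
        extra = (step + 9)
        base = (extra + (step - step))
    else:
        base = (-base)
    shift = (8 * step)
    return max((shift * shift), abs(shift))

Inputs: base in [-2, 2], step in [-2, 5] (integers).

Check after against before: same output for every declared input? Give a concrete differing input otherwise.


These are not equivalent — on base=-2, step=5 the outputs split (16384 vs 36864).
before: shift := 2 | ((min(shift, shift) <= (-base)) or (min(step, shift) <= (base + base))): true | step := 16 | ((-(-shift)) == abs(6)): false | base := 2 | shift := 128 | result 16384
after: shift := 2 | (not ((not ((-base) >= min(shift, shift))) and (not (min(step, shift) <= (base + base))))): true | step := -24 | ((-(-shift)) == abs(6)): false | base := 2 | shift := -192 | result 36864
verdict: not equivalent; witness: base=-2, step=5


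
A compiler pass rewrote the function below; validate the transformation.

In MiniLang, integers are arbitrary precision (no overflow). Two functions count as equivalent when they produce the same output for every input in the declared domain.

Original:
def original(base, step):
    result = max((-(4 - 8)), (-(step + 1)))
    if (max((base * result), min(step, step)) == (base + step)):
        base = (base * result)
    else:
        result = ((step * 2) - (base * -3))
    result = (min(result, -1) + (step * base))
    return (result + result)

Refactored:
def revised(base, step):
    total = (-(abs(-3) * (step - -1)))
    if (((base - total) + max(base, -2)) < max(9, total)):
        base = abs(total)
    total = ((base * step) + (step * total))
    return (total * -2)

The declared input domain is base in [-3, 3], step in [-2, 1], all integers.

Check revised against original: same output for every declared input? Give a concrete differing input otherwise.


On input base=-3, step=-2, original returns -14 while revised returns 24.
verdict: not equivalent; witness: base=-3, step=-2


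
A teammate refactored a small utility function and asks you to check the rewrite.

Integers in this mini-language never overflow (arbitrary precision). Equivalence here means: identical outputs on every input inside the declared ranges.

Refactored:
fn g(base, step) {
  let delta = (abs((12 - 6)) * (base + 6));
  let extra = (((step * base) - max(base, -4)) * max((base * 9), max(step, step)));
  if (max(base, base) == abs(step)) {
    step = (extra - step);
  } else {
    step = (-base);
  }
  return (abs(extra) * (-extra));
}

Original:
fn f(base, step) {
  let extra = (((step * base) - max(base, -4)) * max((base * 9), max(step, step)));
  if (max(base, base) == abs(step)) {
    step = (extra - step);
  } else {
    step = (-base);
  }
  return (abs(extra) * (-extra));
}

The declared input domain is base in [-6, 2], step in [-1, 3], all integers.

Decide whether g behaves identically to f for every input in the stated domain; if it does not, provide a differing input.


The two are interchangeable: local variable names differ; and statement counts differ; and arithmetic usage differs; and constant usage differs; and min/max/abs usage differs, and every declared input agrees.
Spot check at base=-1, step=-1 — f: extra = -2; (max(base, base) == abs(step)) -> false; step = 1; return 4. g: delta = 30; extra = -2; (max(base, base) == abs(step)) -> false; step = 1; return 4. Both give 4.
Across all 45 domain points the two functions coincide.
verdict: equivalent


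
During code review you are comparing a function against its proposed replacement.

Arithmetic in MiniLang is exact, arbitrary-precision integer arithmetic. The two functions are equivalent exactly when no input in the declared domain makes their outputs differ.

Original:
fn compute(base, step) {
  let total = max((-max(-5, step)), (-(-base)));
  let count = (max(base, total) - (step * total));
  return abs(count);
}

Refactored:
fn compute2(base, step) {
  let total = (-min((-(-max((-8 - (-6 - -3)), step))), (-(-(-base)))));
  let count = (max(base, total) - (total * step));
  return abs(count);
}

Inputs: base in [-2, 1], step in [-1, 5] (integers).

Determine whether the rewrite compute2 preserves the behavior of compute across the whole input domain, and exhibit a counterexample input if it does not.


Equivalent — the differences include min/max/abs usage differs; arithmetic usage differs; constant usage differs, yet no declared input distinguishes the two.
One worked example (base=1, step=5) — compute: total=1, then count=-4, then returns 4; compute2: total=1, then count=-4, then returns 4; agreement on 4.
Across all 28 domain points the two functions coincide.
verdict: equivalent


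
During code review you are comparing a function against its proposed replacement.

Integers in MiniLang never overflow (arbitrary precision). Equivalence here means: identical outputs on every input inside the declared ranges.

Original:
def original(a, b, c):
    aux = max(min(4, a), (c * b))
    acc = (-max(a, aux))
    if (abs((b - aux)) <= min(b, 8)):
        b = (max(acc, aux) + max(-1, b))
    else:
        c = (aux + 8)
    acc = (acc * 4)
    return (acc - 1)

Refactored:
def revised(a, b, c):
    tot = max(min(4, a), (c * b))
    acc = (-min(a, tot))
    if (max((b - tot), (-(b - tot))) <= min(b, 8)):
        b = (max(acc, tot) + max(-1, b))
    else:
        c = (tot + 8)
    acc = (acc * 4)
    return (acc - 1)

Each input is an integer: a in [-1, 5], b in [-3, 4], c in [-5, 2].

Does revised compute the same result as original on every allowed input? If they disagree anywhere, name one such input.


Not equivalent: a=-1, b=-3, c=-5 separates them (-61 vs 3).
original: aux=15, then acc=-15, then (abs((b - aux)) <= min(b, 8)) is false, then c=23, then acc=-60, then returns -61
revised: tot=15, then acc=1, then (max((b - tot), (-(b - tot))) <= min(b, 8)) is false, then c=23, then acc=4, then returns 3
verdict: not equivalent; witness: a=-1, b=-3, c=-5


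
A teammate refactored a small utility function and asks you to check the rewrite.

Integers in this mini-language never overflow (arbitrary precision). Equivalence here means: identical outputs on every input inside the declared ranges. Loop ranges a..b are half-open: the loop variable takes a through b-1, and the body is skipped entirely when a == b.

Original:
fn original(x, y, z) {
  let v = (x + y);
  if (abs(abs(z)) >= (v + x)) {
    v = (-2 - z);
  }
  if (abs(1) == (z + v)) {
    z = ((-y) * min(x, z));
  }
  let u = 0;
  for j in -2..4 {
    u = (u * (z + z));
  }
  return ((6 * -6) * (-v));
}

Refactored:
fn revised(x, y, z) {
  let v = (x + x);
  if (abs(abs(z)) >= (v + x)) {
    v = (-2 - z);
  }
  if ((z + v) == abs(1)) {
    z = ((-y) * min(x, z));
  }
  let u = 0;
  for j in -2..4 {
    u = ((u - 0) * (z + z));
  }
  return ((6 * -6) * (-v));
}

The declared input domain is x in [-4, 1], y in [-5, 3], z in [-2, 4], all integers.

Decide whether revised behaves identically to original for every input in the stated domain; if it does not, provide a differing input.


These are not equivalent — on x=-1, y=3, z=0 the outputs split (72 vs -72).
original: v := 2 | (abs(abs(z)) >= (v + x)): false | (abs(1) == (z + v)): false | u := 0 | iter j=-2: | u := 0 | iter j=-1: | u := 0 | iter j=0: | u := 0 | iter j=1: | u := 0 | iter j=2: | u := 0 | iter j=3: | u := 0 | result 72
revised: v := -2 | (abs(abs(z)) >= (v + x)): true | v := -2 | ((z + v) == abs(1)): false | u := 0 | iter j=-2: | u := 0 | iter j=-1: | u := 0 | iter j=0: | u := 0 | iter j=1: | u := 0 | iter j=2: | u := 0 | iter j=3: | u := 0 | result -72
verdict: not equivalent; witness: x=-1, y=3, z=0


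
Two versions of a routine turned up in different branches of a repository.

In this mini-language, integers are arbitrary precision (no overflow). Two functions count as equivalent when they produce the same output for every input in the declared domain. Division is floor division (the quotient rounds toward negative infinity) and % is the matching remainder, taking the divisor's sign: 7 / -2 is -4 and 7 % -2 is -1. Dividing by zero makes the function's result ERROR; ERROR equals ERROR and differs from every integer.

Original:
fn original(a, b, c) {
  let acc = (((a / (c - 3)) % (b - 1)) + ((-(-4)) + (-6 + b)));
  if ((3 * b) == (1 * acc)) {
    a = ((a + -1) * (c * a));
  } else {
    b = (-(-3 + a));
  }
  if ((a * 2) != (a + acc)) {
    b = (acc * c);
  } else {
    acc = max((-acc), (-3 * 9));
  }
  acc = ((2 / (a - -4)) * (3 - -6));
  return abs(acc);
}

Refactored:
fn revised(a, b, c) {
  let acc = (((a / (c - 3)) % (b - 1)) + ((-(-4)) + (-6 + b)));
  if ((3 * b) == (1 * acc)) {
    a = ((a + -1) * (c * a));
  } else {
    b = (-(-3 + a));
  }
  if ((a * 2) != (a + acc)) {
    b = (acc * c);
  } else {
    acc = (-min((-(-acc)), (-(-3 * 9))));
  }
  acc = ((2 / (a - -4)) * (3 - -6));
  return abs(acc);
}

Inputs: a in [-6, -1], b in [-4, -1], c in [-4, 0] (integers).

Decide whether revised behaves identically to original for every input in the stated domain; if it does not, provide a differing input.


The two versions differ — the changes include min/max/abs usage differs.
Spot check at a=-1, b=-2, c=-4 — original: acc := -4 | ((3 * b) == (1 * acc)): false | b := 4 | ((a * 2) != (a + acc)): true | b := 16 | acc := 0 | result 0. revised: acc := -4 | ((3 * b) == (1 * acc)): false | b := 4 | ((a * 2) != (a + acc)): true | b := 16 | acc := 0 | result 0. Both give 0.
Sweeping the whole domain (120 inputs) finds no disagreement.
verdict: equivalent


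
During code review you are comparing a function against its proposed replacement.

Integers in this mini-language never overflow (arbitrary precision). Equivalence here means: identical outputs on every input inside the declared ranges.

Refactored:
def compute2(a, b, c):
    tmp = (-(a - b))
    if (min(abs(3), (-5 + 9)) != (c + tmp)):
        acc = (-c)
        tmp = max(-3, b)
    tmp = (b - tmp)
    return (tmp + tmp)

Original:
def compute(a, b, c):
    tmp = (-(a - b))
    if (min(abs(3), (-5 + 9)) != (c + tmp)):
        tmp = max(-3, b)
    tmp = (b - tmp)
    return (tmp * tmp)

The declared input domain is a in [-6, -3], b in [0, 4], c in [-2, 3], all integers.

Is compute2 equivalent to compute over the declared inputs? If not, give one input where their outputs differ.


Not equivalent: a=-5, b=0, c=-2 separates them (25 vs -10).
compute: tmp becomes 5; next (min(abs(3), (-5 + 9)) != (c + tmp)) evaluates to false; next tmp becomes -5; next final value 25
compute2: tmp becomes 5; next (min(abs(3), (-5 + 9)) != (c + tmp)) evaluates to false; next tmp becomes -5; next final value -10
verdict: not equivalent; witness: a=-5, b=0, c=-2


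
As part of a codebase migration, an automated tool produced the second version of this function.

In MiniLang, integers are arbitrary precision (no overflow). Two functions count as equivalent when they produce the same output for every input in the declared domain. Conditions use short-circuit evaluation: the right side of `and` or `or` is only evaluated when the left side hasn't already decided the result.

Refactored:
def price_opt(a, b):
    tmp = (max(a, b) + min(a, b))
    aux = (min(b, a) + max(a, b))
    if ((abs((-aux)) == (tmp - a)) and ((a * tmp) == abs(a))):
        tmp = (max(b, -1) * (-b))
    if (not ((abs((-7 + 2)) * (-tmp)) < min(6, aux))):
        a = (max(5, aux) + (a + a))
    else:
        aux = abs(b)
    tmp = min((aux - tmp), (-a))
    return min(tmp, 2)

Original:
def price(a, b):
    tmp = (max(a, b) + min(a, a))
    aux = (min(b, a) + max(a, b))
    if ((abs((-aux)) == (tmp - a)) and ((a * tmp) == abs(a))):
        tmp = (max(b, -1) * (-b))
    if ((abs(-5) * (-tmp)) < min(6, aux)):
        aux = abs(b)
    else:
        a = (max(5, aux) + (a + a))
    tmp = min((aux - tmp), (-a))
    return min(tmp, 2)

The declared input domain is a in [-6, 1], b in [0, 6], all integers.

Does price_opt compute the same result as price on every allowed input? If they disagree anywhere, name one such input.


Consider the input a=1, b=0.
price: tmp becomes 2; next aux becomes 1; next ((abs((-aux)) == (tmp - a)) and ((a * tmp) == abs(a))) evaluates to false; next ((abs(-5) * (-tmp)) < min(6, aux)) evaluates to true; next aux becomes 0; next tmp becomes -2; next final value -2
price_opt: tmp becomes 1; next aux becomes 1; next ((abs((-aux)) == (tmp - a)) and ((a * tmp) == abs(a))) evaluates to false; next (not ((abs((-7 + 2)) * (-tmp)) < min(6, aux))) evaluates to false; next aux becomes 0; next tmp becomes -1; next final value -1
-2 != -1, so the rewrite changes behavior.
verdict: not equivalent; witness: a=1, b=0


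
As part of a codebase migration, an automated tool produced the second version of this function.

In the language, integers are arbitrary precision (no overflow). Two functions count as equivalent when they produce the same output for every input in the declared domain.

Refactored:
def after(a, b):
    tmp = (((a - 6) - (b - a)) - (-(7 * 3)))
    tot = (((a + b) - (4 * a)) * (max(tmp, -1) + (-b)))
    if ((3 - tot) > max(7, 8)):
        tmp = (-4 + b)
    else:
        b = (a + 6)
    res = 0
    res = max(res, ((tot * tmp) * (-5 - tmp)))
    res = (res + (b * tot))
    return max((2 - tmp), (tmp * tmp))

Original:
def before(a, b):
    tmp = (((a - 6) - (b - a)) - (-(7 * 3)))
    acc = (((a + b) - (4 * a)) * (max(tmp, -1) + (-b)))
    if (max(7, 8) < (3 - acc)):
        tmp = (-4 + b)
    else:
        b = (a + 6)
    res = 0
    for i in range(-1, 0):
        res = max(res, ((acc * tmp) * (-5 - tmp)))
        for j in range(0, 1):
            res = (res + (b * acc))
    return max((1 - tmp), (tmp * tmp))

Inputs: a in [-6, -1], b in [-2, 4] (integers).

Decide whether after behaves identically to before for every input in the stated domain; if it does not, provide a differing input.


Not equivalent: a=-6, b=3 separates them (2 vs 3).
before: tmp = 0; acc = -63; (max(7, 8) < (3 - acc)) -> true; tmp = -1; res = 0; [i=-1]; res = 0; [j=0]; res = -189; return 2
after: tmp = 0; tot = -63; ((3 - tot) > max(7, 8)) -> true; tmp = -1; res = 0; res = 0; res = -189; return 3
verdict: not equivalent; witness: a=-6, b=3


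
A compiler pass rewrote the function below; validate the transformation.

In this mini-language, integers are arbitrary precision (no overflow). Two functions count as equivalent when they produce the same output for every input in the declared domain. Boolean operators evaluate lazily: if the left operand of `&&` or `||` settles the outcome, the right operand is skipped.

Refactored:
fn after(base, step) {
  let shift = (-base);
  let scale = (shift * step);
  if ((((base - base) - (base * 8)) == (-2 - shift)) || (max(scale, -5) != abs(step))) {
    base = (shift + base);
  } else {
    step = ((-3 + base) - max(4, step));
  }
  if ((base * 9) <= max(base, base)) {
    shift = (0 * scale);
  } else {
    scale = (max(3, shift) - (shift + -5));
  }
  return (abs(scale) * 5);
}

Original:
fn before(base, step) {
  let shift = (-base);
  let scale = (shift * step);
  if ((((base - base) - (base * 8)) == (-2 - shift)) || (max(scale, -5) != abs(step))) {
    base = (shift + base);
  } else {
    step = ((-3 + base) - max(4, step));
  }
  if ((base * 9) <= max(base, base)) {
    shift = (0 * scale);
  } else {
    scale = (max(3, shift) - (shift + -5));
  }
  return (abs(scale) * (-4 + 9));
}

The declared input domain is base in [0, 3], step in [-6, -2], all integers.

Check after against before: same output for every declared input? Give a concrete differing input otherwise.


Comparing the listings, the differences include: constant usage differs; and arithmetic usage differs.
One worked example (base=3, step=-4) — before: shift=-3, then scale=12, then ((((base - base) - (base * 8)) == (-2 - shift)) || (max(scale, -5) != abs(step))) is true, then base=0, then ((base * 9) <= max(base, base)) is true, then shift=0, then returns 60; after: shift=-3, then scale=12, then ((((base - base) - (base * 8)) == (-2 - shift)) || (max(scale, -5) != abs(step))) is true, then base=0, then ((base * 9) <= max(base, base)) is true, then shift=0, then returns 60; agreement on 60.
Across all 20 domain points the two functions coincide.
verdict: equivalent


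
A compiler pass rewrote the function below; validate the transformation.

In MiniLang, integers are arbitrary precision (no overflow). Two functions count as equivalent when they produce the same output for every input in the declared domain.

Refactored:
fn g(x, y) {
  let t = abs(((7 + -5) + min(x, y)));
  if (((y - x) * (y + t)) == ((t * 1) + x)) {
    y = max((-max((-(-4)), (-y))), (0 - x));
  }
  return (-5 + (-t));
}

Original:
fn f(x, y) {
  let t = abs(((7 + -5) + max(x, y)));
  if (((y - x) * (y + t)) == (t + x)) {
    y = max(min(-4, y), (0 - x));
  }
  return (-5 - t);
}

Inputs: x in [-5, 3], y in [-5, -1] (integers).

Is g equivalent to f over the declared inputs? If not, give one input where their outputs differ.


Evaluate both at x=-5, y=-4.
f: t = 2; (((y - x) * (y + t)) == (t + x)) -> false; return -7
g: t = 3; (((y - x) * (y + t)) == ((t * 1) + x)) -> false; return -8
-7 against -8: the behavior changed.
verdict: not equivalent; witness: x=-5, y=-4


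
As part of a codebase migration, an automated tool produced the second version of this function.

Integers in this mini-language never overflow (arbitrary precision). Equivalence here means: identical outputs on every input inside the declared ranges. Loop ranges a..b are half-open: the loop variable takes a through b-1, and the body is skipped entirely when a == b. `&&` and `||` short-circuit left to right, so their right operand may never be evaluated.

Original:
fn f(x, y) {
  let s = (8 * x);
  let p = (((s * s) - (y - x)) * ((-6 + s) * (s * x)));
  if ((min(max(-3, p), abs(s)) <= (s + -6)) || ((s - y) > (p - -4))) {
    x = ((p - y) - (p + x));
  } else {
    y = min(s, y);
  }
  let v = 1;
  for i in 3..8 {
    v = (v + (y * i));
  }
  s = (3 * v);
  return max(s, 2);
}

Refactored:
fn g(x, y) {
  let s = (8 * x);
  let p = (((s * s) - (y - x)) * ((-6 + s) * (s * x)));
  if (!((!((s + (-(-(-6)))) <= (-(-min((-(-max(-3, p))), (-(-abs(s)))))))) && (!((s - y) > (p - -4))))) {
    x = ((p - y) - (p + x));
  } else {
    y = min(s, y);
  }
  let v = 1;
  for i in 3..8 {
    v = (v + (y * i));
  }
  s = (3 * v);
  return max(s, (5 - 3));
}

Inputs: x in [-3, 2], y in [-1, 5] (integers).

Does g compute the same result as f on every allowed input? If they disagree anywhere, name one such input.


These are not equivalent — on x=0, y=1 the outputs split (3 vs 78).
f: s becomes 0; next p becomes 0; next ((min(max(-3, p), abs(s)) <= (s + -6)) || ((s - y) > (p - -4))) evaluates to false; next y becomes 0; next v becomes 1; next at i=3:; next v becomes 1; next at i=4:; next v becomes 1; next at i=5:; next v becomes 1; next at i=6:; next v becomes 1; next at i=7:; next v becomes 1; next s becomes 3; next final value 3
g: s becomes 0; next p becomes 0; next (!((!((s + (-(-(-6)))) <= (-(-min((-(-max(-3, p))), (-(-abs(s)))))))) && (!((s - y) > (p - -4))))) evaluates to true; next x becomes -1; next v becomes 1; next at i=3:; next v becomes 4; next at i=4:; next v becomes 8; next at i=5:; next v becomes 13; next at i=6:; next v becomes 19; next at i=7:; next v becomes 26; next s becomes 78; next final value 78
verdict: not equivalent; witness: x=0, y=1
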